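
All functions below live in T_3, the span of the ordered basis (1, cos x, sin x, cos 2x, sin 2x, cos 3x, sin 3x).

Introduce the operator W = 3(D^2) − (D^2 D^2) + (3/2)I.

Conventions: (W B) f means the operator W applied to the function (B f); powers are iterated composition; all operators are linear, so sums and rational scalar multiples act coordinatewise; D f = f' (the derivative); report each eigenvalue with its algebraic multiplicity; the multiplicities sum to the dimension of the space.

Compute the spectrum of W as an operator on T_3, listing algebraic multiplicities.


image of 1: 3/2
image of cos x: -(5/2)cos x
image of sin x: -(5/2)sin x
image of cos 2x: -(53/2)cos 2x
image of sin 2x: -(53/2)sin 2x
image of cos 3x: -(213/2)cos 3x
image of sin 3x: -(213/2)sin 3x
the matrix is diagonal; its diagonal is (3/2, -5/2, -5/2, -53/2, -53/2, -213/2, -213/2)
for a triangular matrix the eigenvalues are the diagonal entries, with algebraic multiplicity their repetition count

λ = -213/2 (multiplicity 2), λ = -53/2 (multiplicity 2), λ = -5/2 (multiplicity 2), λ = 3/2 (multiplicity 1)


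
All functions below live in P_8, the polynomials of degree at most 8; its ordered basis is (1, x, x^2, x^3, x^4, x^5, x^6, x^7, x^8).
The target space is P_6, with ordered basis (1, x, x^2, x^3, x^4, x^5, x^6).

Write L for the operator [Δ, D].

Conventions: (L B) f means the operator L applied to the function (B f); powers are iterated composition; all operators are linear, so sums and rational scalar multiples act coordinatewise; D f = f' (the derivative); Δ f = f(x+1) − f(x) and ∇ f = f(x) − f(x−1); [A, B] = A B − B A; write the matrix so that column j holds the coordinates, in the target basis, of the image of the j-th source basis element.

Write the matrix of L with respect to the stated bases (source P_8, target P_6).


the matrix is [[0, 0, 0, 0, 0, 0, 0, 0, 0]; [0, 0, 0, 0, 0, 0, 0, 0, 0]; [0, 0, 0, 0, 0, 0, 0, 0, 0]; [0, 0, 0, 0, 0, 0, 0, 0, 0]; [0, 0, 0, 0, 0, 0, 0, 0, 0]; [0, 0, 0, 0, 0, 0, 0, 0, 0]; [0, 0, 0, 0, 0, 0, 0, 0, 0]] (rows listed top to bottom)

image of 1: 0
image of x: 0
image of x^2: 0
image of x^3: 0
image of x^4: 0
image of x^5: 0
image of x^6: 0
image of x^7: 0
image of x^8: 0
each image's coordinates form column j of the matrix


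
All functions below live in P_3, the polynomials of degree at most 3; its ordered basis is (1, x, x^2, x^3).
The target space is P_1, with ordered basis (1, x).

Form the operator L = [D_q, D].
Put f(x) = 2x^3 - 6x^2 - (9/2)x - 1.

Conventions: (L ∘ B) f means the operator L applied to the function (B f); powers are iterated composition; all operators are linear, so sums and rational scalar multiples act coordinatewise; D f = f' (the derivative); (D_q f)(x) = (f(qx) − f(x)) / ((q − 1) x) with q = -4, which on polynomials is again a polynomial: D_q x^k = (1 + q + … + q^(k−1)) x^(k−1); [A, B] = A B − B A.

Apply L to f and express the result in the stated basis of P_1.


D f = 6x^2 - 12x - 9/2
D_q D f = -18x - 12
D_q f = 26x^2 + 18x - 9/2
D D_q f = 52x + 18
[D_q, D] f = -70x - 30

the result is g(x) = -70x - 30


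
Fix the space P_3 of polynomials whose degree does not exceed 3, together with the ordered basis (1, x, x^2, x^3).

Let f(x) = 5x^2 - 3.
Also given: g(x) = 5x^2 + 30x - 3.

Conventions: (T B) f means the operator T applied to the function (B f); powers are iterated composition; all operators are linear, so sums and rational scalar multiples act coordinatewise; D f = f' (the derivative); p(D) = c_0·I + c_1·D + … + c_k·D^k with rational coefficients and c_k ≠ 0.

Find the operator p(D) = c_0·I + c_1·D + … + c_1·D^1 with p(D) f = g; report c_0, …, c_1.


p(D) = I + 3·D, i.e. c_0 = 1, c_1 = 3

D^0 f = 5x^2 - 3
D^1 f = 10x
matching coefficients of g against c_0 f + c_1 Df + … from the top degree down determines the c_i
solution: c_0 = 1, c_1 = 3


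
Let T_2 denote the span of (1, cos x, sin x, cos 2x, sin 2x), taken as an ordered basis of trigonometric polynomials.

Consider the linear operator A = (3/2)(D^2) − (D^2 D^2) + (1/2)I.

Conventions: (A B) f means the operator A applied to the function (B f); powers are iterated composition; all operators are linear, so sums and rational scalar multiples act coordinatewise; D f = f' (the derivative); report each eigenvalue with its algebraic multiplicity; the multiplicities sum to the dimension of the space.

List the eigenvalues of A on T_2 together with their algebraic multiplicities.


λ = -43/2 (multiplicity 2), λ = -2 (multiplicity 2), λ = 1/2 (multiplicity 1)

image of 1: 1/2
image of cos x: -2cos x
image of sin x: -2sin x
image of cos 2x: -(43/2)cos 2x
image of sin 2x: -(43/2)sin 2x
the matrix is diagonal; its diagonal is (1/2, -2, -2, -43/2, -43/2)
for a triangular matrix the eigenvalues are the diagonal entries, with algebraic multiplicity their repetition count


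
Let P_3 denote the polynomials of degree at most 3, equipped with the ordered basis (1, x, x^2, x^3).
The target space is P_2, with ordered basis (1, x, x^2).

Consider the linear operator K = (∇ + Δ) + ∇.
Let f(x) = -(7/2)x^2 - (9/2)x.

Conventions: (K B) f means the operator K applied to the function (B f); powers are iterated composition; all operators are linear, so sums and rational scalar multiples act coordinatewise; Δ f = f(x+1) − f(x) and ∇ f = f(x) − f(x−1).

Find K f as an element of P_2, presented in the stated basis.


∇ f = -7x - 1
Δ f = -7x - 8
(∇ + Δ) f = -14x - 9
∇ f = -7x - 1
((∇ + Δ) + ∇) f = -21x - 10

g(x) = -21x - 10


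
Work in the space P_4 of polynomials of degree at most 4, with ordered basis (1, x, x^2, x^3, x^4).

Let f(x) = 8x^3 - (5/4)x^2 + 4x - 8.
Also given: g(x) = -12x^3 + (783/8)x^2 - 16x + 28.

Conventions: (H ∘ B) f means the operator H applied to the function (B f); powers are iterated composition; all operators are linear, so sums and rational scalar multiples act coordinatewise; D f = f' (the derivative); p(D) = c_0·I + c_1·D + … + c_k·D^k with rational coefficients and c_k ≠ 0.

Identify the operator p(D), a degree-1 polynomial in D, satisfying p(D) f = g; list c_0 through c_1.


p(D) = -(3/2)·I + 4·D, i.e. c_0 = -3/2, c_1 = 4

D^0 f = 8x^3 - (5/4)x^2 + 4x - 8
D^1 f = 24x^2 - (5/2)x + 4
matching coefficients of g against c_0 f + c_1 Df + … from the top degree down determines the c_i
solution: c_0 = -3/2, c_1 = 4


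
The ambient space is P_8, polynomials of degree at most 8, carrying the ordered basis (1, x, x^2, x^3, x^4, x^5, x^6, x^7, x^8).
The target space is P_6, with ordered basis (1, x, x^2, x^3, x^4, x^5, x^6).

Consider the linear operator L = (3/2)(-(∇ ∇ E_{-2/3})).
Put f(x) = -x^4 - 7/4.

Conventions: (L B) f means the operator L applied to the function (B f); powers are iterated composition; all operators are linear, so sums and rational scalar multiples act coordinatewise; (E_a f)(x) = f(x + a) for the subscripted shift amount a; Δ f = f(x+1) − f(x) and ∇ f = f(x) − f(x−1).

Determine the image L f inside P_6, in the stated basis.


g(x) = 18x^2 - 60x + 53

E_{-2/3} f = -x^4 + (8/3)x^3 - (8/3)x^2 + (32/27)x - 631/324
∇ E_{-2/3} f = -4x^3 + 14x^2 - (52/3)x + 203/27
∇ ∇ E_{-2/3} f = -12x^2 + 40x - 106/3
(-(∇ ∇ E_{-2/3})) f = 12x^2 - 40x + 106/3
((3/2)(-(∇ ∇ E_{-2/3}))) f = 18x^2 - 60x + 53


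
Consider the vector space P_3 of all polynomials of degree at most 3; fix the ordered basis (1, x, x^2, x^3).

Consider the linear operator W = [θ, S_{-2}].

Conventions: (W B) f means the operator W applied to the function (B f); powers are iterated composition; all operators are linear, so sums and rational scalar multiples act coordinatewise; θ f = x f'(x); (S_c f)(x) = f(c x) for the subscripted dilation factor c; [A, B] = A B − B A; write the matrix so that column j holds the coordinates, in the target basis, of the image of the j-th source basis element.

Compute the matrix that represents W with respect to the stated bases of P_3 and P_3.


image of 1: 0
image of x: 0
image of x^2: 0
image of x^3: 0
each image's coordinates form column j of the matrix

the matrix is [[0, 0, 0, 0]; [0, 0, 0, 0]; [0, 0, 0, 0]; [0, 0, 0, 0]] (rows listed top to bottom)


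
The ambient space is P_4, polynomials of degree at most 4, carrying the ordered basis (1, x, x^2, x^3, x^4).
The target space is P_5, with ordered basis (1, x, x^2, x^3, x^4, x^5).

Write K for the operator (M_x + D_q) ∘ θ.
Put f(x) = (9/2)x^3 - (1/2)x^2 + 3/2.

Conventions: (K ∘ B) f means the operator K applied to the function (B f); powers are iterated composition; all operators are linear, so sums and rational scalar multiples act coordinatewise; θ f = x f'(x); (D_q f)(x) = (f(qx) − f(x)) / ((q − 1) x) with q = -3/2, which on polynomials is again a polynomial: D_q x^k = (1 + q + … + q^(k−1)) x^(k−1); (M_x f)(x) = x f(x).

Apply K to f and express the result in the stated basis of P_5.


θ f = (27/2)x^3 - x^2
M_x θ f = (27/2)x^4 - x^3
D_q θ f = (189/8)x^2 + (1/2)x
(M_x + D_q) θ f = (27/2)x^4 - x^3 + (189/8)x^2 + (1/2)x

g(x) = (27/2)x^4 - x^3 + (189/8)x^2 + (1/2)x


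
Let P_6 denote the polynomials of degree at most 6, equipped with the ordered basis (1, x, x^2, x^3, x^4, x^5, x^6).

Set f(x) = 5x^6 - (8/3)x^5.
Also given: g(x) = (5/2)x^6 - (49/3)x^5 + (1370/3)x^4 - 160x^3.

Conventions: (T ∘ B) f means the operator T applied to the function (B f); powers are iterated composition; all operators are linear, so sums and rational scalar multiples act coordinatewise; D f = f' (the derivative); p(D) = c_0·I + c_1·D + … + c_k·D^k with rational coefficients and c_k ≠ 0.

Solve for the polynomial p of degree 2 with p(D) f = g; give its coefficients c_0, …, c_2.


p(D) = (1/2)·I − (1/2)·D + 3·D^2, i.e. c_0 = 1/2, c_1 = -1/2, c_2 = 3

D^0 f = 5x^6 - (8/3)x^5
D^1 f = 30x^5 - (40/3)x^4
D^2 f = 150x^4 - (160/3)x^3
matching coefficients of g against c_0 f + c_1 Df + … from the top degree down determines the c_i
solution: c_0 = 1/2, c_1 = -1/2, c_2 = 3


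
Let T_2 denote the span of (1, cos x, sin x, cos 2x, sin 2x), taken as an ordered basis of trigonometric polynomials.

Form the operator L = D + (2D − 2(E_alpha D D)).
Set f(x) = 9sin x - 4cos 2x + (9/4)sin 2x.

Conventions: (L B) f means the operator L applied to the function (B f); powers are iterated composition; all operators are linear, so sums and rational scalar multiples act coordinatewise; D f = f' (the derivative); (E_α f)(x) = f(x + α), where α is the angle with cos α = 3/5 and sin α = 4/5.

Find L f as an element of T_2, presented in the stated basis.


D f = 9cos x + (9/2)cos 2x + 8sin 2x
D f = 9cos x + (9/2)cos 2x + 8sin 2x
(2D) f = 18cos x + 9cos 2x + 16sin 2x
D f = 9cos x + (9/2)cos 2x + 8sin 2x
D D f = -9sin x + 16cos 2x - 9sin 2x
E_alpha D D f = -(36/5)cos x - (27/5)sin x - (328/25)cos 2x - (321/25)sin 2x
(-2(E_alpha D D)) f = (72/5)cos x + (54/5)sin x + (656/25)cos 2x + (642/25)sin 2x
(2D − 2(E_alpha D D)) f = (162/5)cos x + (54/5)sin x + (881/25)cos 2x + (1042/25)sin 2x
(D + (2D − 2(E_alpha D D))) f = (207/5)cos x + (54/5)sin x + (1987/50)cos 2x + (1242/25)sin 2x

the image equals g(x) = (207/5)cos x + (54/5)sin x + (1987/50)cos 2x + (1242/25)sin 2x


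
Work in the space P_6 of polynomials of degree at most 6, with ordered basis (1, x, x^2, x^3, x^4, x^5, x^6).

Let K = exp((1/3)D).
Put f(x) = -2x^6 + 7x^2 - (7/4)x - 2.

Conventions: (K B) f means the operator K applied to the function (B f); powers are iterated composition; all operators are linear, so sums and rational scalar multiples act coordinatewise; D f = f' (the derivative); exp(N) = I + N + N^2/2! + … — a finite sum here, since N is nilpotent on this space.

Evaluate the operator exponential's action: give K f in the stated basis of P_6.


order-1 term: -4x^5 + (14/3)x - 7/12
order-2 term: -(10/3)x^4 + 7/9
order-3 term: -(40/27)x^3
order-4 term: -(10/27)x^2
order-5 term: -(4/81)x
order-6 term: -2/729
the series for exp((1/3)D) f terminates at order 6
exp((1/3)D) f = -2x^6 - 4x^5 - (10/3)x^4 - (40/27)x^3 + (179/27)x^2 + (929/324)x - 5273/2916

the image equals g(x) = -2x^6 - 4x^5 - (10/3)x^4 - (40/27)x^3 + (179/27)x^2 + (929/324)x - 5273/2916


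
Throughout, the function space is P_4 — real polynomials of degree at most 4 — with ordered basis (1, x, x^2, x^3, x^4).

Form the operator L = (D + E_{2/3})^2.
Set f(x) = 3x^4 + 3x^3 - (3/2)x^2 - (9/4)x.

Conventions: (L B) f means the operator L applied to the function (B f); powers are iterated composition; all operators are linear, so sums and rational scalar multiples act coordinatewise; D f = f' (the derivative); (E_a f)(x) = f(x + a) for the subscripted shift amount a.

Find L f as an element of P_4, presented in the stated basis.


g(x) = 3x^4 + 43x^3 + (289/2)x^2 + (3823/36)x + 785/54

D f = 12x^3 + 9x^2 - 3x - 9/4
E_{2/3} f = 3x^4 + 11x^3 + (25/2)x^2 + (119/36)x - 37/54
(D + E_{2/3}) f = 3x^4 + 23x^3 + (43/2)x^2 + (11/36)x - 317/108
D (D + E_{2/3}) f = 12x^3 + 69x^2 + 43x + 11/36
E_{2/3} (D + E_{2/3}) f = 3x^4 + 31x^3 + (151/2)x^2 + (2275/36)x + 1537/108
(D + E_{2/3}) (D + E_{2/3}) f = 3x^4 + 43x^3 + (289/2)x^2 + (3823/36)x + 785/54


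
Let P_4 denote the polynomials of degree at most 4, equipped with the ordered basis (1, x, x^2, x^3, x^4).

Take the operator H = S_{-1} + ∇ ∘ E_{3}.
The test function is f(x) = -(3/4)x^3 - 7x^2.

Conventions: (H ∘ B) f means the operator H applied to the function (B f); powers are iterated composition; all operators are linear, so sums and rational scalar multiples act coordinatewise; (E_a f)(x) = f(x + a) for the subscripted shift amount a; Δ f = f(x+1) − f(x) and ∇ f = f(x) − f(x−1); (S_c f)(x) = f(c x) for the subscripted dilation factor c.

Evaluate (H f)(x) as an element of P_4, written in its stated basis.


g(x) = (3/4)x^3 - (37/4)x^2 - (101/4)x - 197/4

S_{-1} f = (3/4)x^3 - 7x^2
E_{3} f = -(3/4)x^3 - (55/4)x^2 - (249/4)x - 333/4
∇ E_{3} f = -(9/4)x^2 - (101/4)x - 197/4
(S_{-1} + ∇ ∘ E_{3}) f = (3/4)x^3 - (37/4)x^2 - (101/4)x - 197/4


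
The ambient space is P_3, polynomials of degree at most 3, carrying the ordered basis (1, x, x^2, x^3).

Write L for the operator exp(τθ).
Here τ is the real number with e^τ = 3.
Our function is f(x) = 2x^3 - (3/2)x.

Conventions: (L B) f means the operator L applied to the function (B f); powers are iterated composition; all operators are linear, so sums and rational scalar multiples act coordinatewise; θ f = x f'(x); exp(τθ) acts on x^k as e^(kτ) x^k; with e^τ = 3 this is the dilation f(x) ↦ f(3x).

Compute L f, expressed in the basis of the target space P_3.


exp(τθ) x^k = e^(kτ) x^k; with e^τ = 3 this sends x^k to 3^k x^k
x ↦ 3 x
x^3 ↦ 27 x^3
applying this coordinatewise to f: exp(τθ) f = 54x^3 - (9/2)x

the image equals g(x) = 54x^3 - (9/2)x


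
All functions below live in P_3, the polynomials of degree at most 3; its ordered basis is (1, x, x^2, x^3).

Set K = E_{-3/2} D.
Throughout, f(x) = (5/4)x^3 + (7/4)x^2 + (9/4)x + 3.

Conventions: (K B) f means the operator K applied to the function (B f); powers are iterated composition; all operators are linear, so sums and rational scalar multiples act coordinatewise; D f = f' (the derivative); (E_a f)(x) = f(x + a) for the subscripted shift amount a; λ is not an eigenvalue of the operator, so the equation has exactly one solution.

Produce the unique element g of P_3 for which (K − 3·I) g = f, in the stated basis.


write g with unknown coordinates in the stated basis and equate coefficients in (K − 3·I) g = f
solving from the highest basis element down gives g = -(5/12)x^3 - x^2 - (1/6)x - 143/144
check: K g = -(5/4)x^2 + (7/4)x + 1/48
so K g − 3·g = (5/4)x^3 + (7/4)x^2 + (9/4)x + 3 = f ✓

the result is g(x) = -(5/12)x^3 - x^2 - (1/6)x - 143/144


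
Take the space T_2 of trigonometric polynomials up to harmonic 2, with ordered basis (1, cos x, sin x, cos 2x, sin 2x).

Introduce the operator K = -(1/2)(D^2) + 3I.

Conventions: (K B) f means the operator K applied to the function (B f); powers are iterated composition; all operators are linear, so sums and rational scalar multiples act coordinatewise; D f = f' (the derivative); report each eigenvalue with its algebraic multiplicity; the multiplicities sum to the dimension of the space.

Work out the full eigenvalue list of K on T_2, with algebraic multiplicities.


λ = 3 (multiplicity 1), λ = 7/2 (multiplicity 2), λ = 5 (multiplicity 2)

image of 1: 3
image of cos x: (7/2)cos x
image of sin x: (7/2)sin x
image of cos 2x: 5cos 2x
image of sin 2x: 5sin 2x
the matrix is diagonal; its diagonal is (3, 7/2, 7/2, 5, 5)
for a triangular matrix the eigenvalues are the diagonal entries, with algebraic multiplicity their repetition count


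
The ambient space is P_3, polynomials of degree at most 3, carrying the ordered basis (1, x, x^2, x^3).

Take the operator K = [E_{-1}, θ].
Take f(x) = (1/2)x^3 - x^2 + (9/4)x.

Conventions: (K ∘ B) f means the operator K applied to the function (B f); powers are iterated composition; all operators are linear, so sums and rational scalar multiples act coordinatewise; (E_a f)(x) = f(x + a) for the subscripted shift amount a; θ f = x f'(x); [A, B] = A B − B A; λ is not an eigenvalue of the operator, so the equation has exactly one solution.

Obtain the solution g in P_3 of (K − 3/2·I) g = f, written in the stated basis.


the result is g(x) = -(1/3)x^3 + (4/3)x^2 - (83/18)x + 149/27

write g with unknown coordinates in the stated basis and equate coefficients in (K − 3/2·I) g = f
solving from the highest basis element down gives g = -(1/3)x^3 + (4/3)x^2 - (83/18)x + 149/27
check: K g = x^2 - (14/3)x + 149/18
so K g − 3/2·g = (1/2)x^3 - x^2 + (9/4)x = f ✓


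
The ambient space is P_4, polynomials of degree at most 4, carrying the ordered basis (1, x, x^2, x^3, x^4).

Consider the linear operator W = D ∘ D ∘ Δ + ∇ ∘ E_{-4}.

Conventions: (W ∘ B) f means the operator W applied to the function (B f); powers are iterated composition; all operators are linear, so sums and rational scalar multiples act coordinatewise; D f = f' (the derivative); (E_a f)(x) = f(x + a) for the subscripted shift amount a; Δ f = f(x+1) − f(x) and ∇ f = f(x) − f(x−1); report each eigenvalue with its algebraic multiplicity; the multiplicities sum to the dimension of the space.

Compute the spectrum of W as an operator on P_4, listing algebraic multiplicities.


image of 1: 0
image of x: 1
image of x^2: 2x - 9
image of x^3: 3x^2 - 27x + 67
image of x^4: 4x^3 - 54x^2 + 268x - 357
the matrix is upper triangular; its diagonal is (0, 0, 0, 0, 0)
for a triangular matrix the eigenvalues are the diagonal entries, with algebraic multiplicity their repetition count

λ = 0 (multiplicity 5)


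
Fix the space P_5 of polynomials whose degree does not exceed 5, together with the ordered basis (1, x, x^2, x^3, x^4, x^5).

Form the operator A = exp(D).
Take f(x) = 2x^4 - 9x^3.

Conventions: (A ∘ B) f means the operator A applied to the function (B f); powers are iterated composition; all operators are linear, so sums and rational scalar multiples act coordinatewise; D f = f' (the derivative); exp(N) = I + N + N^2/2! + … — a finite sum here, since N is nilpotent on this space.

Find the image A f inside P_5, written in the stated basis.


the result is g(x) = 2x^4 - x^3 - 15x^2 - 19x - 7

order-1 term: 8x^3 - 27x^2
order-2 term: 12x^2 - 27x
order-3 term: 8x - 9
order-4 term: 2
the series for exp(D) f terminates at order 4
exp(D) f = 2x^4 - x^3 - 15x^2 - 19x - 7


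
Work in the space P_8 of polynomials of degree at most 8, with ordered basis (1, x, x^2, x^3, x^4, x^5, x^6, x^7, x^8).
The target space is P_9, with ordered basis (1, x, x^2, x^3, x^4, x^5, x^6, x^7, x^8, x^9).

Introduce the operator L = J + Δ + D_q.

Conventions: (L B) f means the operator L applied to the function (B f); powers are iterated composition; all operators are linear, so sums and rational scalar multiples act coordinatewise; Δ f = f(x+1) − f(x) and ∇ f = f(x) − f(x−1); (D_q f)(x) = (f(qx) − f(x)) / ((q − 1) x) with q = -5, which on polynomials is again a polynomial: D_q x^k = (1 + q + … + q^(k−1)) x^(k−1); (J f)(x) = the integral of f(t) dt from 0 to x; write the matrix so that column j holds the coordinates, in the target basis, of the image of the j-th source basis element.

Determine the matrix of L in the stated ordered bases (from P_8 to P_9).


the matrix is [[0, 2, 1, 1, 1, 1, 1, 1, 1]; [1, 0, -2, 3, 4, 5, 6, 7, 8]; [0, 1/2, 0, 24, 6, 10, 15, 21, 28]; [0, 0, 1/3, 0, -100, 10, 20, 35, 56]; [0, 0, 0, 1/4, 0, 526, 15, 35, 70]; [0, 0, 0, 0, 1/5, 0, -2598, 21, 56]; [0, 0, 0, 0, 0, 1/6, 0, 13028, 28]; [0, 0, 0, 0, 0, 0, 1/7, 0, -65096]; [0, 0, 0, 0, 0, 0, 0, 1/8, 0]; [0, 0, 0, 0, 0, 0, 0, 0, 1/9]] (rows listed top to bottom)

image of 1: x
image of x: (1/2)x^2 + 2
image of x^2: (1/3)x^3 - 2x + 1
image of x^3: (1/4)x^4 + 24x^2 + 3x + 1
image of x^4: (1/5)x^5 - 100x^3 + 6x^2 + 4x + 1
image of x^5: (1/6)x^6 + 526x^4 + 10x^3 + 10x^2 + 5x + 1
image of x^6: (1/7)x^7 - 2598x^5 + 15x^4 + 20x^3 + 15x^2 + 6x + 1
image of x^7: (1/8)x^8 + 13028x^6 + 21x^5 + 35x^4 + 35x^3 + 21x^2 + 7x + 1
image of x^8: (1/9)x^9 - 65096x^7 + 28x^6 + 56x^5 + 70x^4 + 56x^3 + 28x^2 + 8x + 1
each image's coordinates form column j of the matrix


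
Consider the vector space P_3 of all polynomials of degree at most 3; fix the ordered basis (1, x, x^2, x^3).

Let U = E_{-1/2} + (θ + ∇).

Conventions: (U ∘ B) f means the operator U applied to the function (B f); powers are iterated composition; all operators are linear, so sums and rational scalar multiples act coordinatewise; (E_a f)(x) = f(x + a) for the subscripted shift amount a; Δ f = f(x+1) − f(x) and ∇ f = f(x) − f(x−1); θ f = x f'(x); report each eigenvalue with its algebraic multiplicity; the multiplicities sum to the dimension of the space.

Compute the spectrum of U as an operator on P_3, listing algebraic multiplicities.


λ = 1 (multiplicity 1), λ = 2 (multiplicity 1), λ = 3 (multiplicity 1), λ = 4 (multiplicity 1)

image of 1: 1
image of x: 2x + 1/2
image of x^2: 3x^2 + x - 3/4
image of x^3: 4x^3 + (3/2)x^2 - (9/4)x + 7/8
the matrix is upper triangular; its diagonal is (1, 2, 3, 4)
for a triangular matrix the eigenvalues are the diagonal entries, with algebraic multiplicity their repetition count


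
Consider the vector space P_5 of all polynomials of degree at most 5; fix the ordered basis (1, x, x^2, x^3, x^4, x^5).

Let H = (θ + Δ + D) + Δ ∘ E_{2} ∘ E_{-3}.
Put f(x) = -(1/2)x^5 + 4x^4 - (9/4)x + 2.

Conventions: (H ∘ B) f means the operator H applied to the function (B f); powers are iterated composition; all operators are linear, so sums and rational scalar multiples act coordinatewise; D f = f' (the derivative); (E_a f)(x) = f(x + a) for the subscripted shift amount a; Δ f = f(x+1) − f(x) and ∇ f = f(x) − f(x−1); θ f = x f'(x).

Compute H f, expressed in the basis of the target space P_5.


the result is g(x) = -(5/2)x^5 + (17/2)x^4 + 48x^3 - 10x^2 + (119/4)x - 31/4

θ f = -(5/2)x^5 + 16x^4 - (9/4)x
Δ f = -(5/2)x^4 + 11x^3 + 19x^2 + (27/2)x + 5/4
D f = -(5/2)x^4 + 16x^3 - 9/4
(θ + Δ + D) f = -(5/2)x^5 + 11x^4 + 27x^3 + 19x^2 + (45/4)x - 1
E_{-3} f = -(1/2)x^5 + (23/2)x^4 - 93x^3 + 351x^2 - (2547/4)x + 1817/4
E_{2} E_{-3} f = -(1/2)x^5 + (13/2)x^4 - 21x^3 + 29x^2 - (83/4)x + 35/4
Δ E_{2} E_{-3} f = -(5/2)x^4 + 21x^3 - 29x^2 + (37/2)x - 27/4
((θ + Δ + D) + Δ ∘ E_{2} ∘ E_{-3}) f = -(5/2)x^5 + (17/2)x^4 + 48x^3 - 10x^2 + (119/4)x - 31/4


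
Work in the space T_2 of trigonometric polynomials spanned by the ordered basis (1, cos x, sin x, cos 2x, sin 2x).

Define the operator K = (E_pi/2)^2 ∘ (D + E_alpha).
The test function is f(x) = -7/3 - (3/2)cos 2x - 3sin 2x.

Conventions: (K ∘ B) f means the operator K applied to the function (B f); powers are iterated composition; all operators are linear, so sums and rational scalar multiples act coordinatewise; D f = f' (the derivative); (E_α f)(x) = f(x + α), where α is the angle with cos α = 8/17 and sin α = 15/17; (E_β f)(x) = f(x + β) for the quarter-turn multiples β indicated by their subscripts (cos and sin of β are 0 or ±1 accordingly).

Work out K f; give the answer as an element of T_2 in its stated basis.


the image equals g(x) = -7/3 - (4425/578)cos 2x + (1710/289)sin 2x

D f = -6cos 2x + 3sin 2x
E_alpha f = -7/3 - (957/578)cos 2x + (843/289)sin 2x
(D + E_alpha) f = -7/3 - (4425/578)cos 2x + (1710/289)sin 2x
E_pi/2 (D + E_alpha) f = -7/3 + (4425/578)cos 2x - (1710/289)sin 2x
E_pi/2 E_pi/2 (D + E_alpha) f = -7/3 - (4425/578)cos 2x + (1710/289)sin 2x


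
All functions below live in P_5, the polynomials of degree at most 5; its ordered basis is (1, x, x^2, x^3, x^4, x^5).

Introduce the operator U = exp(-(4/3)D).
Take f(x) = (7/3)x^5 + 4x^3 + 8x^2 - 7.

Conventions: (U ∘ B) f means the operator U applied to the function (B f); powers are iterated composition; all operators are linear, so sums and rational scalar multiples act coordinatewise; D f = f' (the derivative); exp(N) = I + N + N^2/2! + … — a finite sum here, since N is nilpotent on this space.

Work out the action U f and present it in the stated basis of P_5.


the image equals g(x) = (7/3)x^5 - (140/9)x^4 + (1228/27)x^3 - (5128/81)x^2 + (8960/243)x - 8815/729

order-1 term: -(140/9)x^4 - 16x^2 - (64/3)x
order-2 term: (1120/27)x^3 + (64/3)x + 128/9
order-3 term: -(4480/81)x^2 - 256/27
order-4 term: (8960/243)x
order-5 term: -7168/729
the series for exp(-(4/3)D) f terminates at order 5
exp(-(4/3)D) f = (7/3)x^5 - (140/9)x^4 + (1228/27)x^3 - (5128/81)x^2 + (8960/243)x - 8815/729


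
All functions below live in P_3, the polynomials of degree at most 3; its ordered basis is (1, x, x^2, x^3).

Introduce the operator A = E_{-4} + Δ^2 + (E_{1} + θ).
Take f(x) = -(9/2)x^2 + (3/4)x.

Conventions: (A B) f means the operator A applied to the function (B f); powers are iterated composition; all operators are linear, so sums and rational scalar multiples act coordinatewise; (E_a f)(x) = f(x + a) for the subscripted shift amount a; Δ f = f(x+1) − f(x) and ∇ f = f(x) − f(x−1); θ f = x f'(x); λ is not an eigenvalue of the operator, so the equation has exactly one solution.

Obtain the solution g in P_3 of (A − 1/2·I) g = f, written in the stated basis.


g(x) = -(9/7)x^2 - (39/14)x + 75/7

write g with unknown coordinates in the stated basis and equate coefficients in (A − 1/2·I) g = f
solving from the highest basis element down gives g = -(9/7)x^2 - (39/14)x + 75/7
check: A g = -(36/7)x^2 - (9/14)x + 75/14
so A g − 1/2·g = -(9/2)x^2 + (3/4)x = f ✓


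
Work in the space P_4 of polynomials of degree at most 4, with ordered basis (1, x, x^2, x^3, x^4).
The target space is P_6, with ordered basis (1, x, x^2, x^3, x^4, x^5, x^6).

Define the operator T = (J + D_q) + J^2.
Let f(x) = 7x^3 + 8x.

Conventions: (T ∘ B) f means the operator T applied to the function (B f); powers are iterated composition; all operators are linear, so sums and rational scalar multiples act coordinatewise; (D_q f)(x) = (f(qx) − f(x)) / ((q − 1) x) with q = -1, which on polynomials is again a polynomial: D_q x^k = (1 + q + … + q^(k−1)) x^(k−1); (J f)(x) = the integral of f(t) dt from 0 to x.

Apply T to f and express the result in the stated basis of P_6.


the result is g(x) = (7/20)x^5 + (7/4)x^4 + (4/3)x^3 + 11x^2 + 8

J f = (7/4)x^4 + 4x^2
D_q f = 7x^2 + 8
(J + D_q) f = (7/4)x^4 + 11x^2 + 8
J f = (7/4)x^4 + 4x^2
J J f = (7/20)x^5 + (4/3)x^3
((J + D_q) + J^2) f = (7/20)x^5 + (7/4)x^4 + (4/3)x^3 + 11x^2 + 8


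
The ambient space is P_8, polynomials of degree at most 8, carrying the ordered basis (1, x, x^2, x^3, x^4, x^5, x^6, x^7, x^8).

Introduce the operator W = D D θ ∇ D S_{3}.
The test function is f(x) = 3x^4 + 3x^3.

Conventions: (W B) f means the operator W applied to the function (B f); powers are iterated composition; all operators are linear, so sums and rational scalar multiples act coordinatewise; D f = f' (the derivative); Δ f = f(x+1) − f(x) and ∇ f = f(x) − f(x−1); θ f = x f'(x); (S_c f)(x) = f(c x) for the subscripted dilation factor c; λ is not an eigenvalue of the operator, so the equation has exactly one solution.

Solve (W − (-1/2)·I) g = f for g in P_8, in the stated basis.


g(x) = 6x^4 + 6x^3 - 46656

write g with unknown coordinates in the stated basis and equate coefficients in (W − (-1/2)·I) g = f
solving from the highest basis element down gives g = 6x^4 + 6x^3 - 46656
check: W g = 23328
so W g − (-1/2)·g = 3x^4 + 3x^3 = f ✓


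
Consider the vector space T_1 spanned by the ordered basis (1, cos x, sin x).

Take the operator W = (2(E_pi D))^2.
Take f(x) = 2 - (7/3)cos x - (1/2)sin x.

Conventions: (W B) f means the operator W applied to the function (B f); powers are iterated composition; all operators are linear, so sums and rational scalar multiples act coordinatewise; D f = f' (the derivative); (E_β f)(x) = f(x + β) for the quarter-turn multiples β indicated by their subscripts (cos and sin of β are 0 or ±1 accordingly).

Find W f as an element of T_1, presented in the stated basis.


the image equals g(x) = (28/3)cos x + 2sin x

D f = -(1/2)cos x + (7/3)sin x
E_pi D f = (1/2)cos x - (7/3)sin x
(2(E_pi D)) f = cos x - (14/3)sin x
D (2(E_pi D)) f = -(14/3)cos x - sin x
E_pi D (2(E_pi D)) f = (14/3)cos x + sin x
(2(E_pi D)) (2(E_pi D)) f = (28/3)cos x + 2sin x


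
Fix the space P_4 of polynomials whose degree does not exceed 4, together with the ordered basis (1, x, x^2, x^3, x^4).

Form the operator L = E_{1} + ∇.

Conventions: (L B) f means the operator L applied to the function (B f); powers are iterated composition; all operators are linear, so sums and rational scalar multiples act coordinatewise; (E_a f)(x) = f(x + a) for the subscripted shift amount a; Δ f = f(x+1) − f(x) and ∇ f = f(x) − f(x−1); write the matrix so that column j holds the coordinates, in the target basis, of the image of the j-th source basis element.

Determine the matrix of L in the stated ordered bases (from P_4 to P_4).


image of 1: 1
image of x: x + 2
image of x^2: x^2 + 4x
image of x^3: x^3 + 6x^2 + 2
image of x^4: x^4 + 8x^3 + 8x
each image's coordinates form column j of the matrix

the matrix is [[1, 2, 0, 2, 0]; [0, 1, 4, 0, 8]; [0, 0, 1, 6, 0]; [0, 0, 0, 1, 8]; [0, 0, 0, 0, 1]] (rows listed top to bottom)


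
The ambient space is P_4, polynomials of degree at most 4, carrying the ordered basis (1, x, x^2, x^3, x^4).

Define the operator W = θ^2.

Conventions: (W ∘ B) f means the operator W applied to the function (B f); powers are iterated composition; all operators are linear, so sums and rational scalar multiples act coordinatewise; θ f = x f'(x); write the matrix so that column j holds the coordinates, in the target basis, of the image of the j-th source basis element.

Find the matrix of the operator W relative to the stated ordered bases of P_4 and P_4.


image of 1: 0
image of x: x
image of x^2: 4x^2
image of x^3: 9x^3
image of x^4: 16x^4
each image's coordinates form column j of the matrix

the matrix is [[0, 0, 0, 0, 0]; [0, 1, 0, 0, 0]; [0, 0, 4, 0, 0]; [0, 0, 0, 9, 0]; [0, 0, 0, 0, 16]] (rows listed top to bottom)


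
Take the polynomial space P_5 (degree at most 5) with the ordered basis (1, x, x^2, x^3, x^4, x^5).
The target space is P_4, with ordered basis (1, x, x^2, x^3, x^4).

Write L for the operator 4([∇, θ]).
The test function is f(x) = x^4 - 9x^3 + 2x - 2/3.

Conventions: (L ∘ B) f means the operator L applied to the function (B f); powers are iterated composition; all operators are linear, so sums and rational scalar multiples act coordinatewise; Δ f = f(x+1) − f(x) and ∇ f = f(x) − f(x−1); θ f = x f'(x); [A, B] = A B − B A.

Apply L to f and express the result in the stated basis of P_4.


the result is g(x) = 16x^3 - 156x^2 + 264x - 116

θ f = 4x^4 - 27x^3 + 2x
∇ θ f = 16x^3 - 105x^2 + 97x - 29
∇ f = 4x^3 - 33x^2 + 31x - 8
θ ∇ f = 12x^3 - 66x^2 + 31x
[∇, θ] f = 4x^3 - 39x^2 + 66x - 29
(4([∇, θ])) f = 16x^3 - 156x^2 + 264x - 116


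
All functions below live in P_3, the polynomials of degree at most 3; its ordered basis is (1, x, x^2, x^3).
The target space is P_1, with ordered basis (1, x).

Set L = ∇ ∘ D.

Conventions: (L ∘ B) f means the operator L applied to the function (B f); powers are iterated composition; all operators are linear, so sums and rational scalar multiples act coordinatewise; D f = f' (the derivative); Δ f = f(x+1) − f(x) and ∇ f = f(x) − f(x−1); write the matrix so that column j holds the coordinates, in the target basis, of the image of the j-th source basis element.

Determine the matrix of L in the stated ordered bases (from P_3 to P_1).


image of 1: 0
image of x: 0
image of x^2: 2
image of x^3: 6x - 3
each image's coordinates form column j of the matrix

the matrix is [[0, 0, 2, -3]; [0, 0, 0, 6]] (rows listed top to bottom)


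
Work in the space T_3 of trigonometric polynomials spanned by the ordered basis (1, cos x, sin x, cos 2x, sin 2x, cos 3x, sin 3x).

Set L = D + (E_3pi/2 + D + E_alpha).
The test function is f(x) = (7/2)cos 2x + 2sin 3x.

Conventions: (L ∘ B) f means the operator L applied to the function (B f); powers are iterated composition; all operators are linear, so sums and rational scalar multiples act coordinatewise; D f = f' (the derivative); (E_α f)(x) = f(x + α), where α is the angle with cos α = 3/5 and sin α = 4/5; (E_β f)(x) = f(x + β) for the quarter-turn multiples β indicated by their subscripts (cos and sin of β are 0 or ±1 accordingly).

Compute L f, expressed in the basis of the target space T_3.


the image equals g(x) = -(112/25)cos 2x - (434/25)sin 2x + (1838/125)cos 3x - (234/125)sin 3x

D f = -7sin 2x + 6cos 3x
E_3pi/2 f = -(7/2)cos 2x + 2cos 3x
D f = -7sin 2x + 6cos 3x
E_alpha f = -(49/50)cos 2x - (84/25)sin 2x + (88/125)cos 3x - (234/125)sin 3x
(E_3pi/2 + D + E_alpha) f = -(112/25)cos 2x - (259/25)sin 2x + (1088/125)cos 3x - (234/125)sin 3x
(D + (E_3pi/2 + D + E_alpha)) f = -(112/25)cos 2x - (434/25)sin 2x + (1838/125)cos 3x - (234/125)sin 3x


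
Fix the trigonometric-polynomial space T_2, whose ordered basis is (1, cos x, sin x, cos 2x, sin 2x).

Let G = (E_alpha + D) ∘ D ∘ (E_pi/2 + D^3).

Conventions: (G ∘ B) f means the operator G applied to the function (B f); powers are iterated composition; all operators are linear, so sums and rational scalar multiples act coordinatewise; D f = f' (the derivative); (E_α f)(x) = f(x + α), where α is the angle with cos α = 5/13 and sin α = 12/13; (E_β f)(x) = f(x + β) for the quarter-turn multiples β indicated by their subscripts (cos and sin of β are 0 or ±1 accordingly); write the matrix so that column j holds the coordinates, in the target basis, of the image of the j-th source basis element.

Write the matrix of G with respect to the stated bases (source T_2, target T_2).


the matrix is [[0, 0, 0, 0, 0]; [0, 0, 0, 0, 0]; [0, 0, 0, 0, 0]; [0, 0, 0, -76/13, 582/13]; [0, 0, 0, -582/13, -76/13]] (rows listed top to bottom)

image of 1: 0
image of cos x: 0
image of sin x: 0
image of cos 2x: -(76/13)cos 2x - (582/13)sin 2x
image of sin 2x: (582/13)cos 2x - (76/13)sin 2x
each image's coordinates form column j of the matrix


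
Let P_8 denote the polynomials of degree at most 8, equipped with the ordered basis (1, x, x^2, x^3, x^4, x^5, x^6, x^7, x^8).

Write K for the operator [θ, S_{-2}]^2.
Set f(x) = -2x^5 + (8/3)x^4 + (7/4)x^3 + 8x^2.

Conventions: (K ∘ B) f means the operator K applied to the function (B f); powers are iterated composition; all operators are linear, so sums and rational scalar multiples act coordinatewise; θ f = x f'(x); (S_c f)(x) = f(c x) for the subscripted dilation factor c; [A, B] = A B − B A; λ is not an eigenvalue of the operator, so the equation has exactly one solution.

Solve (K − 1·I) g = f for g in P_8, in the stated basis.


write g with unknown coordinates in the stated basis and equate coefficients in (K − 1·I) g = f
solving from the highest basis element down gives g = 2x^5 - (8/3)x^4 - (7/4)x^3 - 8x^2
check: K g = 0
so K g − 1·g = -2x^5 + (8/3)x^4 + (7/4)x^3 + 8x^2 = f ✓

the image equals g(x) = 2x^5 - (8/3)x^4 - (7/4)x^3 - 8x^2


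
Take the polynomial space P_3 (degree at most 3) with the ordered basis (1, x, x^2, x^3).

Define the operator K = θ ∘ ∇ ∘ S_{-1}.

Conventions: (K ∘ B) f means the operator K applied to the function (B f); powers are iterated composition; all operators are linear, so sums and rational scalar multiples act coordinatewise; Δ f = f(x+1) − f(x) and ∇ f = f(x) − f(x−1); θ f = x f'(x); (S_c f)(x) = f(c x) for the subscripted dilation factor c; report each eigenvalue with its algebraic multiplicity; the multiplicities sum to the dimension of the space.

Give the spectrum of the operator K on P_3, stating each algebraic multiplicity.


λ = 0 (multiplicity 4)

image of 1: 0
image of x: 0
image of x^2: 2x
image of x^3: -6x^2 + 3x
the matrix is upper triangular; its diagonal is (0, 0, 0, 0)
for a triangular matrix the eigenvalues are the diagonal entries, with algebraic multiplicity their repetition count


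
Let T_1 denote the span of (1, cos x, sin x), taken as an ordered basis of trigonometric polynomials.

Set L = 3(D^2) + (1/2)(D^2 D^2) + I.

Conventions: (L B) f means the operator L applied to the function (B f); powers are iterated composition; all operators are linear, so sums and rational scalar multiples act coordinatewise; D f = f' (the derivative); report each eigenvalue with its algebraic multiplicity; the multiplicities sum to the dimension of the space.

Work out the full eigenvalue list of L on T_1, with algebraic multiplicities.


image of 1: 1
image of cos x: -(3/2)cos x
image of sin x: -(3/2)sin x
the matrix is diagonal; its diagonal is (1, -3/2, -3/2)
for a triangular matrix the eigenvalues are the diagonal entries, with algebraic multiplicity their repetition count

λ = -3/2 (multiplicity 2), λ = 1 (multiplicity 1)


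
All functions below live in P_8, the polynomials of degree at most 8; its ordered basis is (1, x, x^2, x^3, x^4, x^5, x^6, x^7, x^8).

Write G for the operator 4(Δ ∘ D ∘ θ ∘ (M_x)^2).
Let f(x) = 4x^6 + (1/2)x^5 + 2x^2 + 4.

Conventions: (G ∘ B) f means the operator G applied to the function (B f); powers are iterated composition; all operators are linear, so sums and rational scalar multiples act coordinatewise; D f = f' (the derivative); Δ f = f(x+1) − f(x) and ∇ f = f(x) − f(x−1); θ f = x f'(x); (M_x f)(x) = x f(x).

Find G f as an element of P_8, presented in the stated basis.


M_x f = 4x^7 + (1/2)x^6 + 2x^3 + 4x
M_x M_x f = 4x^8 + (1/2)x^7 + 2x^4 + 4x^2
θ (M_x)^2 f = 32x^8 + (7/2)x^7 + 8x^4 + 8x^2
D θ (M_x)^2 f = 256x^7 + (49/2)x^6 + 32x^3 + 16x
Δ D θ (M_x)^2 f = 1792x^6 + 5523x^5 + (18655/2)x^4 + 9450x^3 + (11679/2)x^2 + 2035x + 657/2
(4(Δ ∘ D ∘ θ ∘ (M_x)^2)) f = 7168x^6 + 22092x^5 + 37310x^4 + 37800x^3 + 23358x^2 + 8140x + 1314

g(x) = 7168x^6 + 22092x^5 + 37310x^4 + 37800x^3 + 23358x^2 + 8140x + 1314


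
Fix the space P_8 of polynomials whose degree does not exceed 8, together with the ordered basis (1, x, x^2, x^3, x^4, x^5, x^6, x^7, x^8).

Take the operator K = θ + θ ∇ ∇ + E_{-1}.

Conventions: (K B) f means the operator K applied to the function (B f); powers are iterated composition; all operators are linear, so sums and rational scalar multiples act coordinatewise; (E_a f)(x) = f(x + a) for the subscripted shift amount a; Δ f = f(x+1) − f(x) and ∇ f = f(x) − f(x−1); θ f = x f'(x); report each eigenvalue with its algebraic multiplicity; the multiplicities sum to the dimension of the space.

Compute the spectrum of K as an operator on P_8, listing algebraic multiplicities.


λ = 1 (multiplicity 1), λ = 2 (multiplicity 1), λ = 3 (multiplicity 1), λ = 4 (multiplicity 1), λ = 5 (multiplicity 1), λ = 6 (multiplicity 1), λ = 7 (multiplicity 1), λ = 8 (multiplicity 1), λ = 9 (multiplicity 1)

image of 1: 1
image of x: 2x - 1
image of x^2: 3x^2 - 2x + 1
image of x^3: 4x^3 - 3x^2 + 9x - 1
image of x^4: 5x^4 - 4x^3 + 30x^2 - 28x + 1
image of x^5: 6x^5 - 5x^4 + 70x^3 - 130x^2 + 75x - 1
image of x^6: 7x^6 - 6x^5 + 135x^4 - 380x^3 + 435x^2 - 186x + 1
image of x^7: 8x^7 - 7x^6 + 231x^5 - 875x^4 + 1505x^3 - 1281x^2 + 441x - 1
image of x^8: 9x^8 - 8x^7 + 364x^6 - 1736x^5 + 3990x^4 - 5096x^3 + 3500x^2 - 1016x + 1
the matrix is upper triangular; its diagonal is (1, 2, 3, 4, 5, 6, 7, 8, 9)
for a triangular matrix the eigenvalues are the diagonal entries, with algebraic multiplicity their repetition count
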